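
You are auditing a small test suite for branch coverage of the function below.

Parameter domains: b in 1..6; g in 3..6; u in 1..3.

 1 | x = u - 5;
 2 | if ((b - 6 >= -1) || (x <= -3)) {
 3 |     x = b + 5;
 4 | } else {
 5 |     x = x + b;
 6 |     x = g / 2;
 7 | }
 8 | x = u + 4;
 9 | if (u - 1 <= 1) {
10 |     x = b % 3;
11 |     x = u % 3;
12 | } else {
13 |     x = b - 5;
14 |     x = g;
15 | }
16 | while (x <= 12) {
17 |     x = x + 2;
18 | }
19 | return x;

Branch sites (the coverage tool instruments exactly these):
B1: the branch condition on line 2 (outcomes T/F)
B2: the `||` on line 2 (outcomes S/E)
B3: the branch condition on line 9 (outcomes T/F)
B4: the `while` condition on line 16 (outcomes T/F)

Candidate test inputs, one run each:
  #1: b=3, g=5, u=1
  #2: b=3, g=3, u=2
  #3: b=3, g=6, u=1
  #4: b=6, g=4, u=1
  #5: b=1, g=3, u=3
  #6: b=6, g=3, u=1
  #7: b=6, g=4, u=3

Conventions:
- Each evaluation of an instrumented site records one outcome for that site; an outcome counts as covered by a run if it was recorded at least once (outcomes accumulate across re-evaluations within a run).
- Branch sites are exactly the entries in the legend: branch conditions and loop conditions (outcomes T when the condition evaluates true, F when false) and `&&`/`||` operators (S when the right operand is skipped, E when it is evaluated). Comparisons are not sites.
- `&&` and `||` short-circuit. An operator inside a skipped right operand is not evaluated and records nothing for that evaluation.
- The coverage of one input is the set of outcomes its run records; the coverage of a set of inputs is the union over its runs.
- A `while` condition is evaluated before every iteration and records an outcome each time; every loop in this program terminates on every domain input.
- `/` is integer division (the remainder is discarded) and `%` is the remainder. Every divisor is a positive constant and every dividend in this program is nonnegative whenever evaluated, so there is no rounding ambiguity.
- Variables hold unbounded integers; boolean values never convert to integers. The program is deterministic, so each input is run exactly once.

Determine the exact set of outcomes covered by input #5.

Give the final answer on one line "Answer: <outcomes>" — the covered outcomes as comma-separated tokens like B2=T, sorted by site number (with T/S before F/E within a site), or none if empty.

Running input #5 (b=1, g=3, u=3), event by event:
  B2->E, B1->F, B3->F, B4->T, B4->T, B4->T, B4->T, B4->T, B4->F
deduplicating events, the covered set is: B1=F, B2=E, B3=F, B4=T, B4=F

Answer: B1=F, B2=E, B3=F, B4=T, B4=F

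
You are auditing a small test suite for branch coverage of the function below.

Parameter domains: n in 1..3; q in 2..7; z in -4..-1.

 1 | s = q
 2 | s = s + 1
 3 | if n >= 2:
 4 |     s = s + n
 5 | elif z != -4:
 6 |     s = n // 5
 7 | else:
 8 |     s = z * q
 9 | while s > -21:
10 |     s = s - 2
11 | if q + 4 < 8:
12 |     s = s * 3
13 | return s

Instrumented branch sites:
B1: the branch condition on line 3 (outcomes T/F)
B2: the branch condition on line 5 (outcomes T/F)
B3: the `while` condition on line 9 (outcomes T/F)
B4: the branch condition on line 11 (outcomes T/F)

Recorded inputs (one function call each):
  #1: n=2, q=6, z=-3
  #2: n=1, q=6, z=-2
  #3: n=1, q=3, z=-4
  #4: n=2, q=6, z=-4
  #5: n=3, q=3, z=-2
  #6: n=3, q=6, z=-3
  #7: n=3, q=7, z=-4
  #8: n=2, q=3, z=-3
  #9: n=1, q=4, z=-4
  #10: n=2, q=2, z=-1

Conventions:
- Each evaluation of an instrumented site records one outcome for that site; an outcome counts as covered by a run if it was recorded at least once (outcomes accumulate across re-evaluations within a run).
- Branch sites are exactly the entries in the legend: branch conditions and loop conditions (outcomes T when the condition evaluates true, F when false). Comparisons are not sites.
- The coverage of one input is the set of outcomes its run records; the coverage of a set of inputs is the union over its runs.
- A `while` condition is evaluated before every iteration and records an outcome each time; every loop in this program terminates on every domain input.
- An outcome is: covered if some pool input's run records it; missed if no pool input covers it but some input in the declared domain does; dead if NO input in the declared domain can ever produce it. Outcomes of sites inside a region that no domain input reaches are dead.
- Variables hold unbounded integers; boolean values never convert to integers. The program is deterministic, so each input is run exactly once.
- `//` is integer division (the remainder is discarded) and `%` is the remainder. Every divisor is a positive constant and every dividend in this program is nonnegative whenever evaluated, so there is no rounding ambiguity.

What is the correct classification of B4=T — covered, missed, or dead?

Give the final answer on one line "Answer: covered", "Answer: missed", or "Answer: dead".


B4=T is recorded by pool input(s) 3, 5, 8, 10 -> covered
Answer: covered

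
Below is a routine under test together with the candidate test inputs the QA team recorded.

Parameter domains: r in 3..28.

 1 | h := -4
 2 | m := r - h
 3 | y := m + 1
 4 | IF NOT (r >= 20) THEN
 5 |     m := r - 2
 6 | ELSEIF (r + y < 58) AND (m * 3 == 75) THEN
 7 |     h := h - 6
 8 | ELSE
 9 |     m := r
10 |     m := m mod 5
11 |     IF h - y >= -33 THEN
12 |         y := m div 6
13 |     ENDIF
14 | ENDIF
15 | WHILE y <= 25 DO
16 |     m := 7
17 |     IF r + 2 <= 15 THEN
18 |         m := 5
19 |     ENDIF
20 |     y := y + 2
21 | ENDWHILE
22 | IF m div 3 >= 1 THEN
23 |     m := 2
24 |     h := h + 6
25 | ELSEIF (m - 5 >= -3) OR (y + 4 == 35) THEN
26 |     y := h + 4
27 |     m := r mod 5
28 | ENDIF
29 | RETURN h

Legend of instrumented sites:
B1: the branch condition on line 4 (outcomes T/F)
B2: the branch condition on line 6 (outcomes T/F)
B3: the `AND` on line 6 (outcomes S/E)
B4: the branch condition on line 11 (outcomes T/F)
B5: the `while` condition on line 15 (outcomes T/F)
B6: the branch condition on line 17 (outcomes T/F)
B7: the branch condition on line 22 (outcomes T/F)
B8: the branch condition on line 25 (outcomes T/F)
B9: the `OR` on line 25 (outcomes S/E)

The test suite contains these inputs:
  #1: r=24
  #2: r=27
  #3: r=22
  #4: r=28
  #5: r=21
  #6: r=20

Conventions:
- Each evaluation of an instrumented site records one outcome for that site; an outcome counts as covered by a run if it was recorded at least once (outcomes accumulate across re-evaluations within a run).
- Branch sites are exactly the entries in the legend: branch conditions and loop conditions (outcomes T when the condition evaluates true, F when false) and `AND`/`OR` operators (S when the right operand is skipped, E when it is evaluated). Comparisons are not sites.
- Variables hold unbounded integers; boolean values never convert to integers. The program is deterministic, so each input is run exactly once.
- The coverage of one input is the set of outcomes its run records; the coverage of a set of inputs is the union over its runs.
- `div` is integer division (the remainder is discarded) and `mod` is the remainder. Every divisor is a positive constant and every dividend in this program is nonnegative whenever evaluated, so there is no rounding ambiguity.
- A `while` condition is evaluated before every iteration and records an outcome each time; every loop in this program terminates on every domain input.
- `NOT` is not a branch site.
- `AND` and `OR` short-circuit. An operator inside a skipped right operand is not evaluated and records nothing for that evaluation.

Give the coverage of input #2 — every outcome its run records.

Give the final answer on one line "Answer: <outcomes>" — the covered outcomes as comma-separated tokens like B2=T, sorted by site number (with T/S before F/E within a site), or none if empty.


Event log for input #2 (r=27):
  B1->F, B3->S, B2->F, B4->F, B5->F, B7->F, B9->S, B8->T
collecting distinct outcomes: B1=F, B2=F, B3=S, B4=F, B5=F, B7=F, B8=T, B9=S
Answer: B1=F, B2=F, B3=S, B4=F, B5=F, B7=F, B8=T, B9=S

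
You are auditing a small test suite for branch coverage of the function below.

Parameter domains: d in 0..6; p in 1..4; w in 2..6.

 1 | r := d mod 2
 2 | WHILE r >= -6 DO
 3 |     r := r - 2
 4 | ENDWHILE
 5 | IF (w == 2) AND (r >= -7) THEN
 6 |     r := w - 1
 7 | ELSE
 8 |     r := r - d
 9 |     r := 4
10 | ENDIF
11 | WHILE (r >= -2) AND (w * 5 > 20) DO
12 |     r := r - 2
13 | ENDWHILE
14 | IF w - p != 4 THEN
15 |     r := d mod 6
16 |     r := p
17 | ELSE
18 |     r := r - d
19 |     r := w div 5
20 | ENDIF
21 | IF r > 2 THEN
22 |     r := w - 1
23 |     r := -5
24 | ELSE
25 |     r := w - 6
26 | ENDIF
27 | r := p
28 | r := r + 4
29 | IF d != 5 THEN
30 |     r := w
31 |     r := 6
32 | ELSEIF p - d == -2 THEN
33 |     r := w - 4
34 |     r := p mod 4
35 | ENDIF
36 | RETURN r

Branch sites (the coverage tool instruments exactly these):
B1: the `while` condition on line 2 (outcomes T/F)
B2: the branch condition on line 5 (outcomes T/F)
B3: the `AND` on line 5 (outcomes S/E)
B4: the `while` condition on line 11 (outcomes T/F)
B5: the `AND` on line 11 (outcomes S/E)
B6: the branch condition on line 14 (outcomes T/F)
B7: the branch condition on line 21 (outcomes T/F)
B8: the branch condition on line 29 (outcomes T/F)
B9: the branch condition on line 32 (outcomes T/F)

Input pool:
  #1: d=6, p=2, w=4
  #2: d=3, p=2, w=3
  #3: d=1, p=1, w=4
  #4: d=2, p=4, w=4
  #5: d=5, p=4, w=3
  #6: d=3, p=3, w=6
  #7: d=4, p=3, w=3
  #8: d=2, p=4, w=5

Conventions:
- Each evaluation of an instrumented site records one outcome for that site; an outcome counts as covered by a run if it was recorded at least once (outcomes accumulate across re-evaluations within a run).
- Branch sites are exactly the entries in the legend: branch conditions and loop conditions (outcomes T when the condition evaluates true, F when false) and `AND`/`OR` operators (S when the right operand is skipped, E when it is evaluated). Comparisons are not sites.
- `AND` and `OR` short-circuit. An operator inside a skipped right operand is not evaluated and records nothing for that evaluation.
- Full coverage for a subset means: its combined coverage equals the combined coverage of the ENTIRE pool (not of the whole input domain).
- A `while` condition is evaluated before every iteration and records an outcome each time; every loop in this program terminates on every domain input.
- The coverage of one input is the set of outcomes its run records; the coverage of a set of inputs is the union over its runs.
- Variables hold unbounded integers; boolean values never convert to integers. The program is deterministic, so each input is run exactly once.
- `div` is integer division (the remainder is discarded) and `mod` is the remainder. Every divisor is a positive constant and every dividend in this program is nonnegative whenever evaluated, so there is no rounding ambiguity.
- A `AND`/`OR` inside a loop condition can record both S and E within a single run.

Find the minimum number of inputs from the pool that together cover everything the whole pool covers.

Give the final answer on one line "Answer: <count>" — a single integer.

run #1 (d=6, p=2, w=4) runs B1->T, B1->T, B1->T, B1->T, B1->F, B3->S, B2->F, B5->E, B4->F, B6->T, B7->F, B8->T; records B1=T, B1=F, B2=F, B3=S, B4=F, B5=E, B6=T, B7=F, B8=T
run #2 (d=3, p=2, w=3) runs B1->T, B1->T, B1->T, B1->T, B1->F, B3->S, B2->F, B5->E, B4->F, B6->T, B7->F, B8->T; records B1=T, B1=F, B2=F, B3=S, B4=F, B5=E, B6=T, B7=F, B8=T
run #3 (d=1, p=1, w=4) runs B1->T, B1->T, B1->T, B1->T, B1->F, B3->S, B2->F, B5->E, B4->F, B6->T, B7->F, B8->T; records B1=T, B1=F, B2=F, B3=S, B4=F, B5=E, B6=T, B7=F, B8=T
run #4 (d=2, p=4, w=4) runs B1->T, B1->T, B1->T, B1->T, B1->F, B3->S, B2->F, B5->E, B4->F, B6->T, B7->T, B8->T; records B1=T, B1=F, B2=F, B3=S, B4=F, B5=E, B6=T, B7=T, B8=T
run #5 (d=5, p=4, w=3) runs B1->T, B1->T, B1->T, B1->T, B1->F, B3->S, B2->F, B5->E, B4->F, B6->T, B7->T, B8->F, B9->F; records B1=T, B1=F, B2=F, B3=S, B4=F, B5=E, B6=T, B7=T, B8=F, B9=F
run #6 (d=3, p=3, w=6) runs B1->T, B1->T, B1->T, B1->T, B1->F, B3->S, B2->F, B5->E, B4->T, B5->E, B4->T, B5->E, B4->T, B5->E, ...; records B1=T, B1=F, B2=F, B3=S, B4=T, B4=F, B5=S, B5=E, B6=T, B7=T, B8=T
run #7 (d=4, p=3, w=3) runs B1->T, B1->T, B1->T, B1->T, B1->F, B3->S, B2->F, B5->E, B4->F, B6->T, B7->T, B8->T; records B1=T, B1=F, B2=F, B3=S, B4=F, B5=E, B6=T, B7=T, B8=T
run #8 (d=2, p=4, w=5) runs B1->T, B1->T, B1->T, B1->T, B1->F, B3->S, B2->F, B5->E, B4->T, B5->E, B4->T, B5->E, B4->T, B5->E, ...; records B1=T, B1=F, B2=F, B3=S, B4=T, B4=F, B5=S, B5=E, B6=T, B7=T, B8=T
the full pool covers 14 outcomes: B1=T, B1=F, B2=F, B3=S, B4=T, B4=F, B5=S, B5=E, B6=T, B7=T, B7=F, B8=T, B8=F, B9=F
checked all size-1 subsets: none covers 14 outcomes (max 11/14)
checked all size-2 subsets: none covers 14 outcomes (max 13/14)
the canonical winner is {1, 5, 6}: size 3, full 14-outcome coverage, earliest index list among size-3 covers

Answer: 3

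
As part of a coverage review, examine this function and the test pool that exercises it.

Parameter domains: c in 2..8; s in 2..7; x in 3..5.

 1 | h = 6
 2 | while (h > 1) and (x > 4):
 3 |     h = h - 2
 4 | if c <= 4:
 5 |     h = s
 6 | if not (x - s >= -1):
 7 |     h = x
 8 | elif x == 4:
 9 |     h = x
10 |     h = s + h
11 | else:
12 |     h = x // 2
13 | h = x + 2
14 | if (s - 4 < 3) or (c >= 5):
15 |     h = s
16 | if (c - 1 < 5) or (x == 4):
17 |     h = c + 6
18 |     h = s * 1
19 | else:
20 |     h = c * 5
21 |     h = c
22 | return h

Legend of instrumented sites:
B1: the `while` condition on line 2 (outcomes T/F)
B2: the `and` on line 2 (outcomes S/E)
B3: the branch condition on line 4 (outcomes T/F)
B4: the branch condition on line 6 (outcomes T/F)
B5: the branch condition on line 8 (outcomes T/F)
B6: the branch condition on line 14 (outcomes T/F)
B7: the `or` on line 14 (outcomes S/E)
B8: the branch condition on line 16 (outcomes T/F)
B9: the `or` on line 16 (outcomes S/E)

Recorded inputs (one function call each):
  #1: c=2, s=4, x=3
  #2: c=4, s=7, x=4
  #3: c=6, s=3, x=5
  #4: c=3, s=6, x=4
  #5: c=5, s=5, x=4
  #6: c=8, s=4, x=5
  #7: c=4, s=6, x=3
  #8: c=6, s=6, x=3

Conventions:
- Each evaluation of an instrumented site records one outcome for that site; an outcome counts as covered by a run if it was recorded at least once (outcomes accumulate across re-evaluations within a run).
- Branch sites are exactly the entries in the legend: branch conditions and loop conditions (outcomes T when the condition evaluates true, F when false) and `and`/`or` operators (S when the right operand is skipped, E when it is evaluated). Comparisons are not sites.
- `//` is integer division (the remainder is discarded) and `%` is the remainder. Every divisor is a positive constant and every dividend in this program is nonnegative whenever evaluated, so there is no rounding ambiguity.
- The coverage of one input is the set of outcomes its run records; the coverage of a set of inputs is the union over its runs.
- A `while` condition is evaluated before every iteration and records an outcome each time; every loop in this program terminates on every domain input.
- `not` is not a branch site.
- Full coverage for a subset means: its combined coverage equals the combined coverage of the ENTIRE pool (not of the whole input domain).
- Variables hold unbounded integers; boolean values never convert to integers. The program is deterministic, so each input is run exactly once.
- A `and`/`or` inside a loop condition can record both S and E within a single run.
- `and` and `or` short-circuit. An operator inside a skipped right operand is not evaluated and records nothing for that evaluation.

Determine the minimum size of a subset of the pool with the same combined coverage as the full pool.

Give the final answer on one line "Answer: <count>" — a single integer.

run #1 (c=2, s=4, x=3) records B1=F, B2=E, B3=T, B4=F, B5=F, B6=T, B7=S, B8=T, B9=S
run #2 (c=4, s=7, x=4) records B1=F, B2=E, B3=T, B4=T, B6=F, B7=E, B8=T, B9=S
run #3 (c=6, s=3, x=5) records B1=T, B1=F, B2=S, B2=E, B3=F, B4=F, B5=F, B6=T, B7=S, B8=F, B9=E
run #4 (c=3, s=6, x=4) records B1=F, B2=E, B3=T, B4=T, B6=T, B7=S, B8=T, B9=S
run #5 (c=5, s=5, x=4) records B1=F, B2=E, B3=F, B4=F, B5=T, B6=T, B7=S, B8=T, B9=S
run #6 (c=8, s=4, x=5) records B1=T, B1=F, B2=S, B2=E, B3=F, B4=F, B5=F, B6=T, B7=S, B8=F, B9=E
run #7 (c=4, s=6, x=3) records B1=F, B2=E, B3=T, B4=T, B6=T, B7=S, B8=T, B9=S
run #8 (c=6, s=6, x=3) records B1=F, B2=E, B3=F, B4=T, B6=T, B7=S, B8=F, B9=E
union over all inputs: B1=T, B1=F, B2=S, B2=E, B3=T, B3=F, B4=T, B4=F, B5=T, B5=F, B6=T, B6=F, B7=S, B7=E, B8=T, B8=F, B9=S, B9=E (18 outcomes)
checked all size-1 subsets: none covers 18 outcomes (max 11/18)
checked all size-2 subsets: none covers 18 outcomes (max 17/18)
at size 3, {2, 3, 5} reaches all 18 outcomes; every lexicographically earlier size-3 subset fails

Answer: 3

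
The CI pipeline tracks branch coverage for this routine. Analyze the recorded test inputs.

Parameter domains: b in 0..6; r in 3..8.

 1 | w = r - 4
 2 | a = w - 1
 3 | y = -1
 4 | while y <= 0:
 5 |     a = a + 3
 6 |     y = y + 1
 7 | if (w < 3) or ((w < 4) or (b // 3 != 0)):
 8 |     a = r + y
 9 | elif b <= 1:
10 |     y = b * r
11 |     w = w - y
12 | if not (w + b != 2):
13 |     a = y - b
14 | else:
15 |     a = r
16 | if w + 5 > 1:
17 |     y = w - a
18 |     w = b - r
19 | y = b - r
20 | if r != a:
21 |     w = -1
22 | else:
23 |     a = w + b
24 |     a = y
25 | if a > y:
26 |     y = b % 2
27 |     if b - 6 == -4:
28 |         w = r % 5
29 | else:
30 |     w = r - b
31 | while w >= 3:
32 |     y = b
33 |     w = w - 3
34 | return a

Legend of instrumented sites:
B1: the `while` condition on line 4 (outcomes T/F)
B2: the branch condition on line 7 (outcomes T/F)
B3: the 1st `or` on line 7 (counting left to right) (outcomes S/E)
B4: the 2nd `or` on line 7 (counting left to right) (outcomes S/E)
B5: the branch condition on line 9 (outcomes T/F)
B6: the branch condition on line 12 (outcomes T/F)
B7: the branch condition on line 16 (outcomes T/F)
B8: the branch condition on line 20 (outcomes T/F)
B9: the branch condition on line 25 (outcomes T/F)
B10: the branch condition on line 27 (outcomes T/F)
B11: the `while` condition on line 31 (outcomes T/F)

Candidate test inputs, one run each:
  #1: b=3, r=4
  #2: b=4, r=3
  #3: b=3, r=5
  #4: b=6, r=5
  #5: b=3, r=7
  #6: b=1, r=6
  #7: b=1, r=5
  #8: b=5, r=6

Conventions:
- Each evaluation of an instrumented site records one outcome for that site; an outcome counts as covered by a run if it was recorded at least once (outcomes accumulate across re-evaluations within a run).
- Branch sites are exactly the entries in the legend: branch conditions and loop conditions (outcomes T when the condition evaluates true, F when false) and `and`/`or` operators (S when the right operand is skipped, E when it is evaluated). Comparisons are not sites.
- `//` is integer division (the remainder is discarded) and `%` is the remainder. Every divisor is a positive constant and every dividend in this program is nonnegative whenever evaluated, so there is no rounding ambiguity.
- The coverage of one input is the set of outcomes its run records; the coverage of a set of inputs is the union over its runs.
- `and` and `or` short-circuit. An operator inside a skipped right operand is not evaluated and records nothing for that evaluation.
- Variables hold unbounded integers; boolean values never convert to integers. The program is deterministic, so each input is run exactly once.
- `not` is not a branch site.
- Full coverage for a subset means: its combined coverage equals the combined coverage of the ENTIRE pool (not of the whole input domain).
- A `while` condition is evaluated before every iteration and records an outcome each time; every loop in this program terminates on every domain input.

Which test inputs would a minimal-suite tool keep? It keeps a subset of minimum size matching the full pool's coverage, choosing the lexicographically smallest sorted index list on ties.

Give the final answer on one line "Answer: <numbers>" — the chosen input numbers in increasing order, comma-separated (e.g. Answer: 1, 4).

test 1 (b=3, r=4) fires B1->T, B1->T, B1->F, B3->S, B2->T, B6->F, B7->T, B8->F, B9->F, B11->F; hits B1=T, B1=F, B2=T, B3=S, B6=F, B7=T, B8=F, B9=F, B11=F
test 2 (b=4, r=3) fires B1->T, B1->T, B1->F, B3->S, B2->T, B6->F, B7->T, B8->F, B9->F, B11->F; hits B1=T, B1=F, B2=T, B3=S, B6=F, B7=T, B8=F, B9=F, B11=F
test 3 (b=3, r=5) fires B1->T, B1->T, B1->F, B3->S, B2->T, B6->F, B7->T, B8->F, B9->F, B11->F; hits B1=T, B1=F, B2=T, B3=S, B6=F, B7=T, B8=F, B9=F, B11=F
test 4 (b=6, r=5) fires B1->T, B1->T, B1->F, B3->S, B2->T, B6->F, B7->T, B8->F, B9->F, B11->F; hits B1=T, B1=F, B2=T, B3=S, B6=F, B7=T, B8=F, B9=F, B11=F
test 5 (b=3, r=7) fires B1->T, B1->T, B1->F, B3->E, B4->S, B2->T, B6->F, B7->T, B8->F, B9->F, B11->T, B11->F; hits B1=T, B1=F, B2=T, B3=E, B4=S, B6=F, B7=T, B8=F, B9=F, B11=T, B11=F
test 6 (b=1, r=6) fires B1->T, B1->T, B1->F, B3->S, B2->T, B6->F, B7->T, B8->F, B9->F, B11->T, B11->F; hits B1=T, B1=F, B2=T, B3=S, B6=F, B7=T, B8=F, B9=F, B11=T, B11=F
test 7 (b=1, r=5) fires B1->T, B1->T, B1->F, B3->S, B2->T, B6->T, B7->T, B8->T, B9->T, B10->F, B11->F; hits B1=T, B1=F, B2=T, B3=S, B6=T, B7=T, B8=T, B9=T, B10=F, B11=F
test 8 (b=5, r=6) fires B1->T, B1->T, B1->F, B3->S, B2->T, B6->F, B7->T, B8->F, B9->F, B11->F; hits B1=T, B1=F, B2=T, B3=S, B6=F, B7=T, B8=F, B9=F, B11=F
together the pool reaches 16 outcomes: B1=T, B1=F, B2=T, B3=S, B3=E, B4=S, B6=T, B6=F, B7=T, B8=T, B8=F, B9=T, B9=F, B10=F, B11=T, B11=F
no size-1 subset reaches all 16 outcomes (best union: 11/16)
at size 2, {5, 7} reaches all 16 outcomes; every lexicographically earlier size-2 subset fails

Answer: 5, 7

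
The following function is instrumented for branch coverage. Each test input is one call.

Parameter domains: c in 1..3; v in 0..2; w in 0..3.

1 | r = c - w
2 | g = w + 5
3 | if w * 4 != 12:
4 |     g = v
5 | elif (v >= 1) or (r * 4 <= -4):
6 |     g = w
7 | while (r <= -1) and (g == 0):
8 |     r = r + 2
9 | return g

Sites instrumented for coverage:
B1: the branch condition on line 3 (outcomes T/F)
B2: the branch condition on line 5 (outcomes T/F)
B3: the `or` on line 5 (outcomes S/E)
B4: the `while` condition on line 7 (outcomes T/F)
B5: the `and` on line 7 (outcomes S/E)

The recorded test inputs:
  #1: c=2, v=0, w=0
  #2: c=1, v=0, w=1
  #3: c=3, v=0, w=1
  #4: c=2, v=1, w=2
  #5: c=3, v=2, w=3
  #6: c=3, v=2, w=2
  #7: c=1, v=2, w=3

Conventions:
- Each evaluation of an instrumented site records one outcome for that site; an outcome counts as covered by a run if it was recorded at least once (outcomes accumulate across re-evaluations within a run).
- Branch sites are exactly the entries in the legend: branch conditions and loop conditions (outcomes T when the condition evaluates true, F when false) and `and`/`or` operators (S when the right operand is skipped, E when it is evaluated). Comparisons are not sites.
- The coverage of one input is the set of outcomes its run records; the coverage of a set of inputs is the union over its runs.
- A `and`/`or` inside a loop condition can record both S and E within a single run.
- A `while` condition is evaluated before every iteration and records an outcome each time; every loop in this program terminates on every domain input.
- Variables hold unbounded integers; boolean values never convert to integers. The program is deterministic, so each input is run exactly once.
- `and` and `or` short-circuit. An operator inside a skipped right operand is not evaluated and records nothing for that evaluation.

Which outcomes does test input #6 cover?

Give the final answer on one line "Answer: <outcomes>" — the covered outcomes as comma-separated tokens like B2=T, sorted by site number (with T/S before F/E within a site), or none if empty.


Running input #6 (c=3, v=2, w=2), event by event:
  B1->T, B5->S, B4->F
as a set, this run covers: B1=T, B4=F, B5=S
Answer: B1=T, B4=F, B5=S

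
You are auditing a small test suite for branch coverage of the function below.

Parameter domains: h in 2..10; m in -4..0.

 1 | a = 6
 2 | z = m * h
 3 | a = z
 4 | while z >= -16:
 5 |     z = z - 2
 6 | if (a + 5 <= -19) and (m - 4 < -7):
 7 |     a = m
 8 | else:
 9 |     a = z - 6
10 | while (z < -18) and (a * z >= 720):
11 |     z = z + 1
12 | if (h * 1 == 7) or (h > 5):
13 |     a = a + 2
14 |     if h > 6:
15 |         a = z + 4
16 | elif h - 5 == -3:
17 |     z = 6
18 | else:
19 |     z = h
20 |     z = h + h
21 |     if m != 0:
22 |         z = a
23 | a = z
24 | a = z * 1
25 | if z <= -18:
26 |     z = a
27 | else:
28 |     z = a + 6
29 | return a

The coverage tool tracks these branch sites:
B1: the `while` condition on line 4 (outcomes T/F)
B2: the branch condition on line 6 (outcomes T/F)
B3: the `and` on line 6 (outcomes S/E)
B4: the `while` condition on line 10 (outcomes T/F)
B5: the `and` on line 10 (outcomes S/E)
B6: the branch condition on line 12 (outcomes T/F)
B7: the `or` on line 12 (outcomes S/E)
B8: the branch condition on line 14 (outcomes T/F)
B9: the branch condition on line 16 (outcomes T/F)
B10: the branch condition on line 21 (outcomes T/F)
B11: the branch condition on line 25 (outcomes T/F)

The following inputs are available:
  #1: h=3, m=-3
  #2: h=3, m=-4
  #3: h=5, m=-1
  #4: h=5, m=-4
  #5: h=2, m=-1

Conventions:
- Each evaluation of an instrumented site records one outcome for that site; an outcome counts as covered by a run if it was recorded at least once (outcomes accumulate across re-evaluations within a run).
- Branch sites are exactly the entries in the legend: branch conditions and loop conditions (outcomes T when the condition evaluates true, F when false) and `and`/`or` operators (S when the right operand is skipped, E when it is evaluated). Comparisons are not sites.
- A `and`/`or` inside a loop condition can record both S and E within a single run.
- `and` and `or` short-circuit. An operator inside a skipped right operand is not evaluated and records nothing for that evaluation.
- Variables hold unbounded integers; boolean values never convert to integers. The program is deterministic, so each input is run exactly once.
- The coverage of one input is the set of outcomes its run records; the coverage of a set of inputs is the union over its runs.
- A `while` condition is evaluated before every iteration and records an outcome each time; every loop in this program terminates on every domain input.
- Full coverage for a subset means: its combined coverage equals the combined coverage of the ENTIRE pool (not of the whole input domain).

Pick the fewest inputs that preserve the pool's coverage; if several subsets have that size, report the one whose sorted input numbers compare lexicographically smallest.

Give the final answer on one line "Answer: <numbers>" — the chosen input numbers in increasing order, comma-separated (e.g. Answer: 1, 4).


run #1 (h=3, m=-3) runs B1->T, B1->T, B1->T, B1->T, B1->F, B3->S, B2->F, B5->S, B4->F, B7->E, B6->F, B9->F, B10->T, B11->T; records B1=T, B1=F, B2=F, B3=S, B4=F, B5=S, B6=F, B7=E, B9=F, B10=T, B11=T
run #2 (h=3, m=-4) runs B1->T, B1->T, B1->T, B1->F, B3->S, B2->F, B5->S, B4->F, B7->E, B6->F, B9->F, B10->T, B11->T; records B1=T, B1=F, B2=F, B3=S, B4=F, B5=S, B6=F, B7=E, B9=F, B10=T, B11=T
run #3 (h=5, m=-1) runs B1->T, B1->T, B1->T, B1->T, B1->T, B1->T, B1->F, B3->S, B2->F, B5->S, B4->F, B7->E, B6->F, B9->F, ...; records B1=T, B1=F, B2=F, B3=S, B4=F, B5=S, B6=F, B7=E, B9=F, B10=T, B11=T
run #4 (h=5, m=-4) runs B1->F, B3->S, B2->F, B5->E, B4->F, B7->E, B6->F, B9->F, B10->T, B11->T; records B1=F, B2=F, B3=S, B4=F, B5=E, B6=F, B7=E, B9=F, B10=T, B11=T
run #5 (h=2, m=-1) runs B1->T, B1->T, B1->T, B1->T, B1->T, B1->T, B1->T, B1->T, B1->F, B3->S, B2->F, B5->S, B4->F, B7->E, ...; records B1=T, B1=F, B2=F, B3=S, B4=F, B5=S, B6=F, B7=E, B9=T, B11=F
the full pool covers 14 outcomes: B1=T, B1=F, B2=F, B3=S, B4=F, B5=S, B5=E, B6=F, B7=E, B9=T, B9=F, B10=T, B11=T, B11=F
size 1 is not enough: best union over all size-1 subsets is 11/14
at size 2, {4, 5} reaches all 14 outcomes; every lexicographically earlier size-2 subset fails
Answer: 4, 5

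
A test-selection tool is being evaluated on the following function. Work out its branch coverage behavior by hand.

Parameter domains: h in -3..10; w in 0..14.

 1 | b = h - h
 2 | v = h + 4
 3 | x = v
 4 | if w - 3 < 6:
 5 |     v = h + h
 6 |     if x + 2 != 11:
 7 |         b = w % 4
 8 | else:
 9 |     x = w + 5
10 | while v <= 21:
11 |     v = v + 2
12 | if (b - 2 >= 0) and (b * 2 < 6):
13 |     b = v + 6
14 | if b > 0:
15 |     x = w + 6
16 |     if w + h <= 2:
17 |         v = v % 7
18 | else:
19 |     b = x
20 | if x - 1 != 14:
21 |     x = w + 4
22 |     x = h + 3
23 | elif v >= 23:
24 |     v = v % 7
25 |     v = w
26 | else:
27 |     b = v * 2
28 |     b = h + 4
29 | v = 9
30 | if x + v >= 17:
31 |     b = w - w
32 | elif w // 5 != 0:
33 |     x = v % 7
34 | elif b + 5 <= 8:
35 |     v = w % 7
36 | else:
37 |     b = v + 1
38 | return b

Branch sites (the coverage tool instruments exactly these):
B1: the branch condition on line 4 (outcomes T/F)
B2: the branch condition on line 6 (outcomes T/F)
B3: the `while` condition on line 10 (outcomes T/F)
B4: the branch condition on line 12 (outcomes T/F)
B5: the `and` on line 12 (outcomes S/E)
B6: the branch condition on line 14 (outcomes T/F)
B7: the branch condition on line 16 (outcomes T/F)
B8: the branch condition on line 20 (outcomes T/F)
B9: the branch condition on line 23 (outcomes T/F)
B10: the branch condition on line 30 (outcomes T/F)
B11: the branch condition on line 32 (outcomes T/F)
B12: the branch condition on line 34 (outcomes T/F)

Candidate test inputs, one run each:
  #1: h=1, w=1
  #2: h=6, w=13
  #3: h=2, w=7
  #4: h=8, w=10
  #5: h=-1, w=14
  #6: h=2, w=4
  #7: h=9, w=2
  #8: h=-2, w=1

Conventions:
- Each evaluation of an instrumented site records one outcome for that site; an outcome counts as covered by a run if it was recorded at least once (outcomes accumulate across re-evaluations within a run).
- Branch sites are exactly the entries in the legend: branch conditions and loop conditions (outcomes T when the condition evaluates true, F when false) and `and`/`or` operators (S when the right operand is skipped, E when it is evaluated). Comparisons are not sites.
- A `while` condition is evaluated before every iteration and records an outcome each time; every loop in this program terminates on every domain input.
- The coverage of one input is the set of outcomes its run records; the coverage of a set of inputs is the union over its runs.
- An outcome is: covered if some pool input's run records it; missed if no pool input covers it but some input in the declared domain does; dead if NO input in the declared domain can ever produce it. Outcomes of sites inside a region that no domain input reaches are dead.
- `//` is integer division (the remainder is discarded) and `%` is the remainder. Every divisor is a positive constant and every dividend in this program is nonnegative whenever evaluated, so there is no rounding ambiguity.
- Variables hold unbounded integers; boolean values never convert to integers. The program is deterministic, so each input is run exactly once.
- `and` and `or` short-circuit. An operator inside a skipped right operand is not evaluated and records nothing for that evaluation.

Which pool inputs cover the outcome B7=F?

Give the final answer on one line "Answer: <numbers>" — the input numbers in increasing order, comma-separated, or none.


input #1 (h=1, w=1): misses B7=F
input #2 (h=6, w=13): misses B7=F
input #3 (h=2, w=7): covers B7=F
input #4 (h=8, w=10): misses B7=F
input #5 (h=-1, w=14): misses B7=F
input #6 (h=2, w=4): misses B7=F
input #7 (h=9, w=2): covers B7=F
input #8 (h=-2, w=1): misses B7=F
Answer: 3, 7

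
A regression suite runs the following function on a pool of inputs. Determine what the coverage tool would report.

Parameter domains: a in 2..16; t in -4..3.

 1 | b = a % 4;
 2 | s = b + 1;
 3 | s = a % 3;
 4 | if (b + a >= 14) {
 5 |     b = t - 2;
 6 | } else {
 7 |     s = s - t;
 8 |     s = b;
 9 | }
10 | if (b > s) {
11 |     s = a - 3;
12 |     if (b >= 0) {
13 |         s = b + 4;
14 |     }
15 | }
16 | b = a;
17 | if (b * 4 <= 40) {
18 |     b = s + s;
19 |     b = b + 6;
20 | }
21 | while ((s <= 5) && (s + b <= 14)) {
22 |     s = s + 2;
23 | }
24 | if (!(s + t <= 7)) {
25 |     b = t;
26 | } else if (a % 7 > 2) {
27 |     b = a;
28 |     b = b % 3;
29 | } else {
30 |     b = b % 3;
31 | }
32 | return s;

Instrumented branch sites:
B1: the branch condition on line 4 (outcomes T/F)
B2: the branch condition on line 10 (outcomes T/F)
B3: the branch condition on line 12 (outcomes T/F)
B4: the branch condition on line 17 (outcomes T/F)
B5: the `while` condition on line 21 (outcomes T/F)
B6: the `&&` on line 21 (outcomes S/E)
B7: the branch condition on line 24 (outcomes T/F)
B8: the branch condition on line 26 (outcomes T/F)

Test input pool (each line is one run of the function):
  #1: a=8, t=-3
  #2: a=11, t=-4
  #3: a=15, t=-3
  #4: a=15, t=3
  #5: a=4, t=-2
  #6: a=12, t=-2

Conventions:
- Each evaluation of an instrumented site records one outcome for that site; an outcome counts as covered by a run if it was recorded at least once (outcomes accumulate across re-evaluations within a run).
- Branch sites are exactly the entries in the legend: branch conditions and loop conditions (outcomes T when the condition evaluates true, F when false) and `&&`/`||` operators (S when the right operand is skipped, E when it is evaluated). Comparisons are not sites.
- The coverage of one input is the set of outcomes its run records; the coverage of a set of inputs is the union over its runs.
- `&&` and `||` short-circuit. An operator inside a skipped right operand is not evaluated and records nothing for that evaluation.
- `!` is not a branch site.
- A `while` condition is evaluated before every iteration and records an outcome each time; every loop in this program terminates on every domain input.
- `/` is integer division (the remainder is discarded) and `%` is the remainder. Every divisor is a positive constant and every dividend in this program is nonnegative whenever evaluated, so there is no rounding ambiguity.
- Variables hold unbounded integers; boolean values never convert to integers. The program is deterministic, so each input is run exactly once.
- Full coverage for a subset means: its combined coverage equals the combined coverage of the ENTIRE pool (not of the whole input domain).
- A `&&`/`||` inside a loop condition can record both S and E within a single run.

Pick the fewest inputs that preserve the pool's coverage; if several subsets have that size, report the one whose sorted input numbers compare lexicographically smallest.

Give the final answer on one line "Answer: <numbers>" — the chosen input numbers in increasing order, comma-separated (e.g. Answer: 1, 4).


#1 (a=8, t=-3) -> B1->F, B2->F, B4->T, B6->E, B5->T, B6->E, B5->T, B6->E, B5->T, B6->S, B5->F, B7->F, B8->F; covered: B1=F, B2=F, B4=T, B5=T, B5=F, B6=S, B6=E, B7=F, B8=F
#2 (a=11, t=-4) -> B1->T, B2->F, B4->F, B6->E, B5->T, B6->E, B5->F, B7->F, B8->T; covered: B1=T, B2=F, B4=F, B5=T, B5=F, B6=E, B7=F, B8=T
#3 (a=15, t=-3) -> B1->T, B2->F, B4->F, B6->E, B5->F, B7->F, B8->F; covered: B1=T, B2=F, B4=F, B5=F, B6=E, B7=F, B8=F
#4 (a=15, t=3) -> B1->T, B2->T, B3->T, B4->F, B6->E, B5->F, B7->T; covered: B1=T, B2=T, B3=T, B4=F, B5=F, B6=E, B7=T
#5 (a=4, t=-2) -> B1->F, B2->F, B4->T, B6->E, B5->T, B6->E, B5->T, B6->E, B5->T, B6->S, B5->F, B7->F, B8->T; covered: B1=F, B2=F, B4=T, B5=T, B5=F, B6=S, B6=E, B7=F, B8=T
#6 (a=12, t=-2) -> B1->F, B2->F, B4->F, B6->E, B5->T, B6->E, B5->T, B6->E, B5->F, B7->F, B8->T; covered: B1=F, B2=F, B4=F, B5=T, B5=F, B6=E, B7=F, B8=T
together the pool reaches 15 outcomes: B1=T, B1=F, B2=T, B2=F, B3=T, B4=T, B4=F, B5=T, B5=F, B6=S, B6=E, B7=T, B7=F, B8=T, B8=F
every size-1 subset falls short of the 15 outcomes (best: 9/15)
every size-2 subset falls short of the 15 outcomes (best: 14/15)
at size 3, {1, 2, 4} reaches all 15 outcomes; every lexicographically earlier size-3 subset fails
Answer: 1, 2, 4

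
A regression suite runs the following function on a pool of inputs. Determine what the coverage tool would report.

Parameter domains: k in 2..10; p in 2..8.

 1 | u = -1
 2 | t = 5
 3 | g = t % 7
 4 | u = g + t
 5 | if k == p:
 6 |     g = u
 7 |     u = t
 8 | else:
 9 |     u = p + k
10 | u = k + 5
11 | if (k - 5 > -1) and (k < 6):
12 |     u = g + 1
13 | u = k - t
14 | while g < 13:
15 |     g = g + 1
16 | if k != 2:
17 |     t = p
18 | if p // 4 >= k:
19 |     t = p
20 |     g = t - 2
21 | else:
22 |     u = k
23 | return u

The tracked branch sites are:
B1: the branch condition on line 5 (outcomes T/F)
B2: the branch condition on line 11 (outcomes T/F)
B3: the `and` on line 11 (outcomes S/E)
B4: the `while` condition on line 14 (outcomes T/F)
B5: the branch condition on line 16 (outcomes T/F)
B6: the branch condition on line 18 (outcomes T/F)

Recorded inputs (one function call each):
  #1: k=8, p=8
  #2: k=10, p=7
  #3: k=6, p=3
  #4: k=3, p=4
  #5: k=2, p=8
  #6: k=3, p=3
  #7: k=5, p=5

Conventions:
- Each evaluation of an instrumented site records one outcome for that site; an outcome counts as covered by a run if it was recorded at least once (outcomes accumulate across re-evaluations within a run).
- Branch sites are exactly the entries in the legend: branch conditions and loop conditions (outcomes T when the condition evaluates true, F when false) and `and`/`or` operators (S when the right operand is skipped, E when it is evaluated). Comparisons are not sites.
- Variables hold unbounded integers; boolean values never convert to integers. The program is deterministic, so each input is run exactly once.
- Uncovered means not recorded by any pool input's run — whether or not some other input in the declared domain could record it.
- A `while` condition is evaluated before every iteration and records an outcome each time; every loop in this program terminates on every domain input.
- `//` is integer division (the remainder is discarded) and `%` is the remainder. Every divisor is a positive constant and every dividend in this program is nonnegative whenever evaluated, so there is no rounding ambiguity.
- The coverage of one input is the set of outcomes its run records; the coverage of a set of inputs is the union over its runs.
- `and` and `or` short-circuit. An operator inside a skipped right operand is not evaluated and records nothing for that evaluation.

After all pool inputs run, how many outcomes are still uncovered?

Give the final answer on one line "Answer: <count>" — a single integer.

#1 (k=8, p=8) -> covered: B1=T, B2=F, B3=E, B4=T, B4=F, B5=T, B6=F
#2 (k=10, p=7) -> covered: B1=F, B2=F, B3=E, B4=T, B4=F, B5=T, B6=F
#3 (k=6, p=3) -> covered: B1=F, B2=F, B3=E, B4=T, B4=F, B5=T, B6=F
#4 (k=3, p=4) -> covered: B1=F, B2=F, B3=S, B4=T, B4=F, B5=T, B6=F
#5 (k=2, p=8) -> covered: B1=F, B2=F, B3=S, B4=T, B4=F, B5=F, B6=T
#6 (k=3, p=3) -> covered: B1=T, B2=F, B3=S, B4=T, B4=F, B5=T, B6=F
#7 (k=5, p=5) -> covered: B1=T, B2=T, B3=E, B4=T, B4=F, B5=T, B6=F
union over the pool: B1=T, B1=F, B2=T, B2=F, B3=S, B3=E, B4=T, B4=F, B5=T, B5=F, B6=T, B6=F
uncovered (0 of 12): none

Answer: 0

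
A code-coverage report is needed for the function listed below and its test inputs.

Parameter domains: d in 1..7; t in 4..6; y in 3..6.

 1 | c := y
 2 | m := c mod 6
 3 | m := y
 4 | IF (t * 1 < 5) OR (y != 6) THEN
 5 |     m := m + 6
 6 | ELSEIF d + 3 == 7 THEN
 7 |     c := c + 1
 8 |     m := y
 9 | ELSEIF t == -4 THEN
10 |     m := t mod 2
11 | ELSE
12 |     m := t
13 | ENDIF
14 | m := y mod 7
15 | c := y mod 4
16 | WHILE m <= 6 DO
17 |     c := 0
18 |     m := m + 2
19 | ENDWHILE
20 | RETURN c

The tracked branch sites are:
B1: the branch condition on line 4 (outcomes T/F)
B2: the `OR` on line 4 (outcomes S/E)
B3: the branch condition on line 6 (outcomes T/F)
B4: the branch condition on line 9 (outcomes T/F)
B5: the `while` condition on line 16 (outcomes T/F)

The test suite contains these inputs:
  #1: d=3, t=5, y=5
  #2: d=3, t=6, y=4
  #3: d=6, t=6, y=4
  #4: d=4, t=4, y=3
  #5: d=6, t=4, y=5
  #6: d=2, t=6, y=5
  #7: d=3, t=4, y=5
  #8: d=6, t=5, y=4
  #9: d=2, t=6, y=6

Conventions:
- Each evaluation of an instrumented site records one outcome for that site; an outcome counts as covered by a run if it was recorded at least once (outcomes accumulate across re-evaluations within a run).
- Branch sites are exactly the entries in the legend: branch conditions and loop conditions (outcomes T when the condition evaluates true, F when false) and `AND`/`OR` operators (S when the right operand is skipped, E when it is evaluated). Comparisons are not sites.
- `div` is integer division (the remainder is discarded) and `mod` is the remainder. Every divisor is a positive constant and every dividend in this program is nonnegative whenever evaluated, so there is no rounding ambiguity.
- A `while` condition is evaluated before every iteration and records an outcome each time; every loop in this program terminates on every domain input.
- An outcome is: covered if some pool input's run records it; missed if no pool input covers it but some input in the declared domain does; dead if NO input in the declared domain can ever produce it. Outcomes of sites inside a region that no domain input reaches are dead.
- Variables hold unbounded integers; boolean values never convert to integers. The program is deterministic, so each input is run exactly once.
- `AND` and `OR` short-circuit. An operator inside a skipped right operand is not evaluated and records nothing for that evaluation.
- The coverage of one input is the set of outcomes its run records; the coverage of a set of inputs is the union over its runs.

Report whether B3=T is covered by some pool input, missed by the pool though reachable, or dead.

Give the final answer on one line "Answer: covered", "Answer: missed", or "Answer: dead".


no pool input records B3=T
but domain input (d=4, t=5, y=6) does record it -> reachable, so missed
Answer: missed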